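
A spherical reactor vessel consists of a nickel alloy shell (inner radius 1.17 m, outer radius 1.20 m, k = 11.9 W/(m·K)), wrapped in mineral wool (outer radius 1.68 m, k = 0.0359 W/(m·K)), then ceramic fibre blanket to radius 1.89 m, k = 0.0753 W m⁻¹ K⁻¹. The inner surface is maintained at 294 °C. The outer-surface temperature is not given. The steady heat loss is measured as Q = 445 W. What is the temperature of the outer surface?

Series resistances:
  R_nickel alloy = (1/1.17 − 1/1.20)/(4πk) = 0.02137/(4π·11.9) = 1.429×10^-4 K/W
  R_mineral wool = (1/1.20 − 1/1.68)/(4πk) = 0.2381/(4π·0.0359) = 0.5278 K/W
  R_ceramic fibre blanket = (1/1.68 − 1/1.89)/(4πk) = 0.06614/(4π·0.0753) = 0.06989 K/W
ΣR = 0.5978 K/W
ΔT = Q·ΣR = 445 × 0.5978 = 266.0 K
Heat flows outward, so T_out = T_in − ΔT = 294 − 266.0 = 28.0 °C

T_out = 28.0 °C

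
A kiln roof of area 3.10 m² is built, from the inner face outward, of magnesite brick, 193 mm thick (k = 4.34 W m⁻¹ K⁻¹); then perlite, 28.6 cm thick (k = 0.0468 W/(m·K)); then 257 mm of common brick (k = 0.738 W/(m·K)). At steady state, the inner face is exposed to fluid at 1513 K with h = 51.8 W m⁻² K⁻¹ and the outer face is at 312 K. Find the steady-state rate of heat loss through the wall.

Q = 571 W

Treat each layer as a resistance in series:
  R_conv,in = 1/(hA) = 1/(51.8·3.10) = 0.006227 K/W
  R_magnesite brick = L/(kA) = 0.193/(4.34·3.10) = 0.01435 K/W
  R_perlite = L/(kA) = 0.286/(0.0468·3.10) = 1.971 K/W
  R_common brick = L/(kA) = 0.257/(0.738·3.10) = 0.1123 K/W
ΣR = 0.006227 + 0.01435 + 1.971 + 0.1123 = 2.104 K/W
Q = ΔT/ΣR = (1513 K − 312 K)/2.104 = 571 W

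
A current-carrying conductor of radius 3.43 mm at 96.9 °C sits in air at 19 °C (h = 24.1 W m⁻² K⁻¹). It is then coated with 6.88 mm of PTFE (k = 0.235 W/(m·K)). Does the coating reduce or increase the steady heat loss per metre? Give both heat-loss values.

increases: 40.5 → 56.2 W/m

Critical radius for a cylinder: r_cr = k/h = 0.00975 m = 0.975 cm.
Outer radius after coating: r₂ = 0.00343 + 0.00688 = 0.01031 m.
r₁ < r_cr < r₂: heat loss rises to a maximum at r_cr then falls. Whether the coating helps depends on whether Q(r₂) has dropped back below Q(r₁).
Bare: R = 1/(2πr₁h) = 1.925 m·K/W; Q = 77.9/1.925 = 40.5 W/m.
Coated: R = R_cond + R_conv = 1.386 m·K/W; Q = 77.9/1.386 = 56.2 W/m.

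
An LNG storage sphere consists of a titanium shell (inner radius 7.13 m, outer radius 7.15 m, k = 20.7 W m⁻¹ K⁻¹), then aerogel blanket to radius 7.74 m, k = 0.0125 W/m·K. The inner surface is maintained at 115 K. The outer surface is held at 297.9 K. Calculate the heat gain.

Series thermal resistances, inner to outer:
  R_titanium = (1/7.13 − 1/7.15)/(4πk) = 3.923×10^-4/(4π·20.7) = 1.508×10^-6 K/W
  R_aerogel blanket = (1/7.15 − 1/7.74)/(4πk) = 0.01066/(4π·0.0125) = 0.06787 K/W
ΣR = 1.508×10^-6 + 0.06787 = 0.06787 K/W
Q = ΔT/ΣR = (115 K − 297.9 K)/0.06787 = -2690 W
(Negative Q ⇒ heat flows inward; heat gain = 2690 W.)

Q = 2.69 kW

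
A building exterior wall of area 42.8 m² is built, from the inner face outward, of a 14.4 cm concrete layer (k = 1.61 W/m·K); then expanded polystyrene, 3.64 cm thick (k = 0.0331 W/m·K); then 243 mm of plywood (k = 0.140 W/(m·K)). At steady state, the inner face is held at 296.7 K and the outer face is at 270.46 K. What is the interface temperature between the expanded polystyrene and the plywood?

T = 286.0 K

Resistance network (inner→outer):
  R_concrete = L/(kA) = 0.144/(1.61·42.8) = 0.002090 K/W
  R_expanded polystyrene = L/(kA) = 0.0364/(0.0331·42.8) = 0.02569 K/W
  R_plywood = L/(kA) = 0.243/(0.140·42.8) = 0.04055 K/W
ΣR = 0.002090 + 0.02569 + 0.04055 = 0.06833 K/W
Q = ΔT/ΣR = (296.7 K − 270.46 K)/0.06833 = 384.0 W
From the inner boundary to the expanded polystyrene/plywood interface, ΣR_partial = 0.02778 K/W.
T_interface = T_in − Q·ΣR_partial = 296.7 K − (384.0)(0.02778) = 286.0 K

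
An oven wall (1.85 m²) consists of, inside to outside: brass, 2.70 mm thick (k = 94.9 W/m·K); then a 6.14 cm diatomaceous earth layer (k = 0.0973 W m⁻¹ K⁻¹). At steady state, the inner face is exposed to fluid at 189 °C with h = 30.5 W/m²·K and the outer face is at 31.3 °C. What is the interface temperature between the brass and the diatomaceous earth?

Series thermal resistances, inner to outer:
  R_conv,in = 1/(hA) = 1/(30.5·1.85) = 0.01772 K/W
  R_brass = L/(kA) = 0.00270/(94.9·1.85) = 1.538×10^-5 K/W
  R_diatomaceous earth = L/(kA) = 0.0614/(0.0973·1.85) = 0.3411 K/W
ΣR = 0.01772 + 1.538×10^-5 + 0.3411 = 0.3588 K/W
Q = ΔT/ΣR = (189 °C − 31.3 °C)/0.3588 = 439.5 W
From the inner boundary to the brass/diatomaceous earth interface, ΣR_partial = 0.01774 K/W.
T_interface = T_in − Q·ΣR_partial = 189 °C − (439.5)(0.01774) = 181 °C

T = 181 °C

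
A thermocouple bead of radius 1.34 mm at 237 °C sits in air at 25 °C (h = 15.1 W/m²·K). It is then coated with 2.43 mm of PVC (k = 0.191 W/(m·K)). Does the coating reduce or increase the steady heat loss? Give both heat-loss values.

Critical radius for a sphere: r_cr = 2k/h = 0.0253 m = 2.53 cm.
Outer radius after coating: r₂ = 0.00134 + 0.00243 = 0.00377 m.
Since r₁ < r_cr and r₂ ≤ r_cr, the coating moves toward the maximum at r_cr — heat loss rises.
Bare: R = 1/(4πr₁²h) = 2935 K/W; Q = 212/2935 = 0.0722 W.
Coated: R = R_cond + R_conv = 571.2 K/W; Q = 212/571.2 = 0.371 W.

increases: 0.0722 → 0.371 W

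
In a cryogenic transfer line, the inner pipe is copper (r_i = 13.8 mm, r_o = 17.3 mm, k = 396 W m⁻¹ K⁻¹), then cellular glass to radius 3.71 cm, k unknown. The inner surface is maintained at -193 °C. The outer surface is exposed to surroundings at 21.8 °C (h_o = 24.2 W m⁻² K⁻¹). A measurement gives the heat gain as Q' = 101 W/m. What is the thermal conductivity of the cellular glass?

k = 0.0623 W/m·K

ΣR = ΔT/Q' = |-193 − 21.8|/101 = 2.127 m·K/W
Known resistances:
  R'_copper = ln(0.0173/0.0138)/(2πk) = 0.2260/(2π·396) = 9.085×10^-5 m·K/W
  R'_conv,out = 1/(2πr h) = 1/(2π·0.0371·24.2) = 0.1773 m·K/W
R_cellular glass = ΣR − ΣR_known = 2.127 − 0.1774 = 1.950 m·K/W
ln(r₂/r₁)/(2πk) = 1.950 ⇒ k = 0.7629/(2π·1.950) = 0.0623 W/m·K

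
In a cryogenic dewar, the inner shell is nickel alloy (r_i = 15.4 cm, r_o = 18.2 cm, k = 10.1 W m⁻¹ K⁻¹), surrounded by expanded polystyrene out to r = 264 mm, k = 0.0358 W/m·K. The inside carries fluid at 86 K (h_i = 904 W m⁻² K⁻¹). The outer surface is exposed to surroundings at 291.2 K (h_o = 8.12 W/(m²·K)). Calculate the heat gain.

Q = 52.0 W

Treat each layer as a resistance in series:
  R_conv,in = 1/(4πr²h) = 1/(4π·0.154²·904) = 0.003712 K/W
  R_nickel alloy = (1/0.154 − 1/0.182)/(4πk) = 0.9990/(4π·10.1) = 0.007871 K/W
  R_expanded polystyrene = (1/0.182 − 1/0.264)/(4πk) = 1.707/(4π·0.0358) = 3.794 K/W
  R_conv,out = 1/(4πr²h) = 1/(4π·0.264²·8.12) = 0.1406 K/W
ΣR = 0.003712 + 0.007871 + 3.794 + 0.1406 = 3.946 K/W
Q = ΔT/ΣR = (86 K − 291.2 K)/3.946 = -52.0 W
(Negative Q ⇒ heat flows inward; heat gain = 52.0 W.)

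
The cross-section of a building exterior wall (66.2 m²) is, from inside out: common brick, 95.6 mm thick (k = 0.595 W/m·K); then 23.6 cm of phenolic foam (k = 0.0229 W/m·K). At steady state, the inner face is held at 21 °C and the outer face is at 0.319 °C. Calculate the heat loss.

Series thermal resistances, inner to outer:
  R_common brick = L/(kA) = 0.0956/(0.595·66.2) = 0.002427 K/W
  R_phenolic foam = L/(kA) = 0.236/(0.0229·66.2) = 0.1557 K/W
ΣR = 0.002427 + 0.1557 = 0.1581 K/W
Q = ΔT/ΣR = (21 °C − 0.319 °C)/0.1581 = 131 W

Q = 131 W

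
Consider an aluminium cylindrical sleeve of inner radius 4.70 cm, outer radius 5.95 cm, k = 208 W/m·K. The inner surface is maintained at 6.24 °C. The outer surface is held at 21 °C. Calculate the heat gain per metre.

Q' = 81800 W/m

Q' = 2πk·ΔT/ln(r₂/r₁) = 2π × 208 × 14.76 / ln(0.0595/0.0470) = 81800 W/m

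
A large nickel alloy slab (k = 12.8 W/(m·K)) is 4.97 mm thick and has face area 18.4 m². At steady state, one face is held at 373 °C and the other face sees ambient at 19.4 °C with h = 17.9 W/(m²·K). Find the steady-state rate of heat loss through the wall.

Series thermal resistances, inner to outer:
  R_nickel alloy = L/(kA) = 0.00497/(12.8·18.4) = 2.110×10^-5 K/W
  R_conv,out = 1/(hA) = 1/(17.9·18.4) = 0.003036 K/W
ΣR = 2.110×10^-5 + 0.003036 = 0.003057 K/W
Q = ΔT/ΣR = (373 °C − 19.4 °C)/0.003057 = 1.16×10^5 W

Q = 1.16×10^5 W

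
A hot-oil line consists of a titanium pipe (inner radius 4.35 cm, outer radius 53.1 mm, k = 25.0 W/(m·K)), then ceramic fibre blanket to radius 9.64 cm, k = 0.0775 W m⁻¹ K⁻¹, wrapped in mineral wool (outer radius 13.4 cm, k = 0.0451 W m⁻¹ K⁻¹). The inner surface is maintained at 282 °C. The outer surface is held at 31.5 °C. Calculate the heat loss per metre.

Q' = 105 W/m

Series thermal resistances, inner to outer:
  R'_titanium = ln(0.0531/0.0435)/(2πk) = 0.1994/(2π·25.0) = 0.001270 m·K/W
  R'_ceramic fibre blanket = ln(0.0964/0.0531)/(2πk) = 0.5963/(2π·0.0775) = 1.225 m·K/W
  R'_mineral wool = ln(0.134/0.0964)/(2πk) = 0.3293/(2π·0.0451) = 1.162 m·K/W
ΣR = 0.001270 + 1.225 + 1.162 = 2.388 m·K/W
Q' = ΔT/ΣR = (282 °C − 31.5 °C)/2.388 = 105 W/m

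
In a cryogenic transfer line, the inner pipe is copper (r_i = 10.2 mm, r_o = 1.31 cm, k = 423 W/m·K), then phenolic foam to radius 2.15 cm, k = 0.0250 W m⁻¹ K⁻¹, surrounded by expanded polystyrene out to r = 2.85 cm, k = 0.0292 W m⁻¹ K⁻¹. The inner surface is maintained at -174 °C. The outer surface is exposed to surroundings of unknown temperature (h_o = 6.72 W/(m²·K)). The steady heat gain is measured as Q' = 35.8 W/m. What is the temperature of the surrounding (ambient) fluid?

Series resistances:
  R'_copper = ln(0.0131/0.0102)/(2πk) = 0.2502/(2π·423) = 9.415×10^-5 m·K/W
  R'_phenolic foam = ln(0.0215/0.0131)/(2πk) = 0.4954/(2π·0.0250) = 3.154 m·K/W
  R'_expanded polystyrene = ln(0.0285/0.0215)/(2πk) = 0.2819/(2π·0.0292) = 1.536 m·K/W
  R'_conv,out = 1/(2πr h) = 1/(2π·0.0285·6.72) = 0.8310 m·K/W
ΣR = 5.521 m·K/W
ΔT = Q'·ΣR = 35.8 × 5.521 = 197.7 K
Heat flows inward, so T_out = T_in + ΔT = -174 + 197.7 = 23.7 °C

T_out = 23.7 °C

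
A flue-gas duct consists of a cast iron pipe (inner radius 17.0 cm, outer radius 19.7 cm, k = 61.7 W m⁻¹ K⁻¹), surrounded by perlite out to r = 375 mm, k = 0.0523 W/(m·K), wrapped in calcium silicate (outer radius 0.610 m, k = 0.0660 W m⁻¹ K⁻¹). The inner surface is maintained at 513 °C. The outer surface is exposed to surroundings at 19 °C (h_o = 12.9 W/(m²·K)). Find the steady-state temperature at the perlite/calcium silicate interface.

Resistance network (inner→outer):
  R'_cast iron = ln(0.197/0.170)/(2πk) = 0.1474/(2π·61.7) = 3.802×10^-4 m·K/W
  R'_perlite = ln(0.375/0.197)/(2πk) = 0.6437/(2π·0.0523) = 1.959 m·K/W
  R'_calcium silicate = ln(0.610/0.375)/(2πk) = 0.4865/(2π·0.0660) = 1.173 m·K/W
  R'_conv,out = 1/(2πr h) = 1/(2π·0.610·12.9) = 0.02023 m·K/W
ΣR = 3.802×10^-4 + 1.959 + 1.173 + 0.02023 = 3.153 m·K/W
Q' = ΔT/ΣR = (513 °C − 19 °C)/3.153 = 156.7 W/m
From the inner boundary to the perlite/calcium silicate interface, ΣR_partial = 1.959 m·K/W.
T_interface = T_in − Q'·ΣR_partial = 513 °C − (156.7)(1.959) = 206 °C

T = 206 °C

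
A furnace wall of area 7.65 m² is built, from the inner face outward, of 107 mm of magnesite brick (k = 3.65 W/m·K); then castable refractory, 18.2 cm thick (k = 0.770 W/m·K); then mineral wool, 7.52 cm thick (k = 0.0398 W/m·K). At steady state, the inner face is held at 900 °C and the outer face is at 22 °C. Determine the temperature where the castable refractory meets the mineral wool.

Resistance network (inner→outer):
  R_magnesite brick = L/(kA) = 0.107/(3.65·7.65) = 0.003832 K/W
  R_castable refractory = L/(kA) = 0.182/(0.770·7.65) = 0.03090 K/W
  R_mineral wool = L/(kA) = 0.0752/(0.0398·7.65) = 0.2470 K/W
ΣR = 0.003832 + 0.03090 + 0.2470 = 0.2817 K/W
Q = ΔT/ΣR = (900 °C − 22 °C)/0.2817 = 3117 W
From the inner boundary to the castable refractory/mineral wool interface, ΣR_partial = 0.03473 K/W.
T_interface = T_in − Q·ΣR_partial = 900 °C − (3117)(0.03473) = 792 °C

T = 792 °C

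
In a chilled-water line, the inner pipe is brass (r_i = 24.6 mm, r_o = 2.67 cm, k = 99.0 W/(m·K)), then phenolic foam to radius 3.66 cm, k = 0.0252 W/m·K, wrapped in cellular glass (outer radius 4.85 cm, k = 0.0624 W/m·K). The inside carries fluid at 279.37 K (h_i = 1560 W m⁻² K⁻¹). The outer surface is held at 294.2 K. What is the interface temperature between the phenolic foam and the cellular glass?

T = 290.3 K

Resistance network (inner→outer):
  R'_conv,in = 1/(2πr h) = 1/(2π·0.0246·1560) = 0.004147 m·K/W
  R'_brass = ln(0.0267/0.0246)/(2πk) = 0.08192/(2π·99.0) = 1.317×10^-4 m·K/W
  R'_phenolic foam = ln(0.0366/0.0267)/(2πk) = 0.3154/(2π·0.0252) = 1.992 m·K/W
  R'_cellular glass = ln(0.0485/0.0366)/(2πk) = 0.2815/(2π·0.0624) = 0.7180 m·K/W
ΣR = 0.004147 + 1.317×10^-4 + 1.992 + 0.7180 = 2.714 m·K/W
Q' = ΔT/ΣR = (279.37 K − 294.2 K)/2.714 = -5.464 W/m
From the inner boundary to the phenolic foam/cellular glass interface, ΣR_partial = 1.996 m·K/W.
T_interface = T_in − Q'·ΣR_partial = 279.37 K − (-5.464)(1.996) = 290.3 K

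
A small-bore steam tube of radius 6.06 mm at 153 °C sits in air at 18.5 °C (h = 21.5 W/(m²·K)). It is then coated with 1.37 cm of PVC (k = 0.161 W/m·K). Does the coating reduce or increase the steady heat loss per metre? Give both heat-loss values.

reduces: 110 → 87.2 W/m

Critical radius for a cylinder: r_cr = k/h = 0.00749 m = 0.749 cm.
Outer radius after coating: r₂ = 0.00606 + 0.0137 = 0.01976 m.
r₁ < r_cr < r₂: heat loss rises to a maximum at r_cr then falls. Whether the coating helps depends on whether Q(r₂) has dropped back below Q(r₁).
Bare: R = 1/(2πr₁h) = 1.222 m·K/W; Q = 134.5/1.222 = 110 W/m.
Coated: R = R_cond + R_conv = 1.543 m·K/W; Q = 134.5/1.543 = 87.2 W/m.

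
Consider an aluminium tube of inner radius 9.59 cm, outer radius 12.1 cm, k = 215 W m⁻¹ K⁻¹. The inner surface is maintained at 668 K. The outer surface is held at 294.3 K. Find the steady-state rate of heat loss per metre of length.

Q' = 2πk·ΔT/ln(r₂/r₁) = 2π × 215 × 373.7 / ln(0.121/0.0959) = 2.17×10^6 W/m

Q' = 2.17×10^6 W/m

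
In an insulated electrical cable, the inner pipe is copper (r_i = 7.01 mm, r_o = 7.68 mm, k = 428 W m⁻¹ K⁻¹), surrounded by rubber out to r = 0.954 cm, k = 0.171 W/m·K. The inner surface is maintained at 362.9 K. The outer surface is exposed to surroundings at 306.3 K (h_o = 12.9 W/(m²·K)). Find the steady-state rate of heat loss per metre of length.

Q' = 37.9 W/m

Treat each layer as a resistance in series:
  R'_copper = ln(0.00768/0.00701)/(2πk) = 0.09128/(2π·428) = 3.394×10^-5 m·K/W
  R'_rubber = ln(0.00954/0.00768)/(2πk) = 0.2169/(2π·0.171) = 0.2019 m·K/W
  R'_conv,out = 1/(2πr h) = 1/(2π·0.00954·12.9) = 1.293 m·K/W
ΣR = 3.394×10^-5 + 0.2019 + 1.293 = 1.495 m·K/W
Q' = ΔT/ΣR = (362.9 K − 306.3 K)/1.495 = 37.9 W/m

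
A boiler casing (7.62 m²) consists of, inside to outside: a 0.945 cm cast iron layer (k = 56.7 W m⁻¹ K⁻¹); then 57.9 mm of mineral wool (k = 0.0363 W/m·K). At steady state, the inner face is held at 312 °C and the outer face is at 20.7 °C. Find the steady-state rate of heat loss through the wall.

Resistance network (inner→outer):
  R_cast iron = L/(kA) = 0.00945/(56.7·7.62) = 2.187×10^-5 K/W
  R_mineral wool = L/(kA) = 0.0579/(0.0363·7.62) = 0.2093 K/W
ΣR = 2.187×10^-5 + 0.2093 = 0.2093 K/W
Q = ΔT/ΣR = (312 °C − 20.7 °C)/0.2093 = 1390 W

Q = 1390 W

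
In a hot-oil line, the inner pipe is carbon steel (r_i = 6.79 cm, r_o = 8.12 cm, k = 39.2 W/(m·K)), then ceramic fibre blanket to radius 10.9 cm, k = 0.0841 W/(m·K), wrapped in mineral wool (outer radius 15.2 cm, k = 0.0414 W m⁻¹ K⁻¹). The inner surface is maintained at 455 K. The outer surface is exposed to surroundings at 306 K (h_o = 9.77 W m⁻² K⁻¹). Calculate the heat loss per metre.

Series thermal resistances, inner to outer:
  R'_carbon steel = ln(0.0812/0.0679)/(2πk) = 0.1789/(2π·39.2) = 7.263×10^-4 m·K/W
  R'_ceramic fibre blanket = ln(0.109/0.0812)/(2πk) = 0.2944/(2π·0.0841) = 0.5572 m·K/W
  R'_mineral wool = ln(0.152/0.109)/(2πk) = 0.3325/(2π·0.0414) = 1.278 m·K/W
  R'_conv,out = 1/(2πr h) = 1/(2π·0.152·9.77) = 0.1072 m·K/W
ΣR = 7.263×10^-4 + 0.5572 + 1.278 + 0.1072 = 1.943 m·K/W
Q' = ΔT/ΣR = (455 K − 306 K)/1.943 = 76.7 W/m

Q' = 76.7 W/m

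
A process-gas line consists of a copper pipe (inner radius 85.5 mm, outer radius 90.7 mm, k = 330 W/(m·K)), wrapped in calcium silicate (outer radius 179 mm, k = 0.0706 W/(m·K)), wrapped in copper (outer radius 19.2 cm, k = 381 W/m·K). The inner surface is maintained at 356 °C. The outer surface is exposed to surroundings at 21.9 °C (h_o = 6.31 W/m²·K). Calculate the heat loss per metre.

Q' = 201 W/m

Series thermal resistances, inner to outer:
  R'_copper = ln(0.0907/0.0855)/(2πk) = 0.05904/(2π·330) = 2.847×10^-5 m·K/W
  R'_calcium silicate = ln(0.179/0.0907)/(2πk) = 0.6798/(2π·0.0706) = 1.533 m·K/W
  R'_copper = ln(0.192/0.179)/(2πk) = 0.07011/(2π·381) = 2.929×10^-5 m·K/W
  R'_conv,out = 1/(2πr h) = 1/(2π·0.192·6.31) = 0.1314 m·K/W
ΣR = 2.847×10^-5 + 1.533 + 2.929×10^-5 + 0.1314 = 1.664 m·K/W
Q' = ΔT/ΣR = (356 °C − 21.9 °C)/1.664 = 201 W/m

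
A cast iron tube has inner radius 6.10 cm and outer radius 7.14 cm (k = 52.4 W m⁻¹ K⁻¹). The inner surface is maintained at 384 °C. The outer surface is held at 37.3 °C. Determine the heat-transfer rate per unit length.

Q' = 725 kW/m

Q' = 2πk·ΔT/ln(r₂/r₁) = 2π × 52.4 × 346.7 / ln(0.0714/0.0610) = 7.25×10^5 W/m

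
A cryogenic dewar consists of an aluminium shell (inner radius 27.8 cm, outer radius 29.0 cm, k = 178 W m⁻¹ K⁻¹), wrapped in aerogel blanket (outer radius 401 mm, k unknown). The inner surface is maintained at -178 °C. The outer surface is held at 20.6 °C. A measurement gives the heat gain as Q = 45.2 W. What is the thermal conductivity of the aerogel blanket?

ΣR = ΔT/Q = |-178 − 20.6|/45.2 = 4.394 K/W
Known resistances:
  R_aluminium = (1/0.278 − 1/0.290)/(4πk) = 0.1488/(4π·178) = 6.654×10^-5 K/W
R_aerogel blanket = ΣR − ΣR_known = 4.394 − 6.654×10^-5 = 4.394 K/W
(1/r₁−1/r₂)/(4πk) = 4.394 ⇒ k = 0.9545/(4π·4.394) = 0.0173 W/m·K

k = 0.0173 W/m·K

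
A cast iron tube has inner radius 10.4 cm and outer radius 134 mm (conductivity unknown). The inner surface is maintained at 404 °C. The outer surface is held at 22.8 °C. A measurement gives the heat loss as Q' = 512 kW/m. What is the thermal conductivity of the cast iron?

ΣR = ΔT/Q' = |404 − 22.8|/5.12×10^5 = 7.445×10^-4 m·K/W
ln(r₂/r₁)/(2πk) = 7.445×10^-4 ⇒ k = 0.2534/(2π·7.445×10^-4) = 54.2 W/m·K

k = 54.2 W/m·K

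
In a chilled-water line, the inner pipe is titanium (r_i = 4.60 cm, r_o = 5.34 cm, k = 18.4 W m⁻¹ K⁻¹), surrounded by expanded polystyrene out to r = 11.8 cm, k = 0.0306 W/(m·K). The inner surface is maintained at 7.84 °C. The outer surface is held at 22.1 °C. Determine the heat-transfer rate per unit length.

Series thermal resistances, inner to outer:
  R'_titanium = ln(0.0534/0.0460)/(2πk) = 0.1492/(2π·18.4) = 0.001290 m·K/W
  R'_expanded polystyrene = ln(0.118/0.0534)/(2πk) = 0.7929/(2π·0.0306) = 4.124 m·K/W
ΣR = 0.001290 + 4.124 = 4.125 m·K/W
Q' = ΔT/ΣR = (7.84 °C − 22.1 °C)/4.125 = -3.46 W/m
(Negative Q' ⇒ heat flows inward; heat gain = 3.46 W/m.)

Q' = 3.46 W/m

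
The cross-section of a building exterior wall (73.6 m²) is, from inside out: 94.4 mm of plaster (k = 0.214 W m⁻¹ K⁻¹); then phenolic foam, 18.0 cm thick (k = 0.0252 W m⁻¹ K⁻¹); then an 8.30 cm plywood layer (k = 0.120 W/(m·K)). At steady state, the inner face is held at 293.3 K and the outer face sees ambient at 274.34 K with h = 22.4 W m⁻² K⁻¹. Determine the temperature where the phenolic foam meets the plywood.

Resistance network (inner→outer):
  R_plaster = L/(kA) = 0.0944/(0.214·73.6) = 0.005993 K/W
  R_phenolic foam = L/(kA) = 0.180/(0.0252·73.6) = 0.09705 K/W
  R_plywood = L/(kA) = 0.0830/(0.120·73.6) = 0.009398 K/W
  R_conv,out = 1/(hA) = 1/(22.4·73.6) = 6.066×10^-4 K/W
ΣR = 0.005993 + 0.09705 + 0.009398 + 6.066×10^-4 = 0.1130 K/W
Q = ΔT/ΣR = (293.3 K − 274.34 K)/0.1130 = 167.8 W
From the inner boundary to the phenolic foam/plywood interface, ΣR_partial = 0.1030 K/W.
T_interface = T_in − Q·ΣR_partial = 293.3 K − (167.8)(0.1030) = 276.02 K

T = 276.02 K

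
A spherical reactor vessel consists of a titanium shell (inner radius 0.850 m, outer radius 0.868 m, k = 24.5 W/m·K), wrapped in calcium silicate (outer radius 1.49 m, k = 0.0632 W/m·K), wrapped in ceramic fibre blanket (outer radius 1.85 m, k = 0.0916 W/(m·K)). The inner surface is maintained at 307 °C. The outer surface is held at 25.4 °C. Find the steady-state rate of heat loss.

Treat each layer as a resistance in series:
  R_titanium = (1/0.850 − 1/0.868)/(4πk) = 0.02440/(4π·24.5) = 7.924×10^-5 K/W
  R_calcium silicate = (1/0.868 − 1/1.49)/(4πk) = 0.4809/(4π·0.0632) = 0.6056 K/W
  R_ceramic fibre blanket = (1/1.49 − 1/1.85)/(4πk) = 0.1306/(4π·0.0916) = 0.1135 K/W
ΣR = 7.924×10^-5 + 0.6056 + 0.1135 = 0.7192 K/W
Q = ΔT/ΣR = (307 °C − 25.4 °C)/0.7192 = 392 W

Q = 392 W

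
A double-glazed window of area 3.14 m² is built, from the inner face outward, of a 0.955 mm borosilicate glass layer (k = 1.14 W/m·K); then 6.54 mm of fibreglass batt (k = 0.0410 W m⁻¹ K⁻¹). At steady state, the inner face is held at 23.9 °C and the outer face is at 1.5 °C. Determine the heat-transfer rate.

Series thermal resistances, inner to outer:
  R_borosilicate glass = L/(kA) = 9.55×10^-4/(1.14·3.14) = 2.668×10^-4 K/W
  R_fibreglass batt = L/(kA) = 0.00654/(0.0410·3.14) = 0.05080 K/W
ΣR = 2.668×10^-4 + 0.05080 = 0.05107 K/W
Q = ΔT/ΣR = (23.9 °C − 1.5 °C)/0.05107 = 439 W

Q = 439 W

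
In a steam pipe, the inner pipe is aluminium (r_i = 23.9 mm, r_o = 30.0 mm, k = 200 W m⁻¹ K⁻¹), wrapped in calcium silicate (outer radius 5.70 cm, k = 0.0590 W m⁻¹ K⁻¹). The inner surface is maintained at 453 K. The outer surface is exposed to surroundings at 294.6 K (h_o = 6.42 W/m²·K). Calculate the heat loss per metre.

Q' = 73.1 W/m

Series thermal resistances, inner to outer:
  R'_aluminium = ln(0.0300/0.0239)/(2πk) = 0.2273/(2π·200) = 1.809×10^-4 m·K/W
  R'_calcium silicate = ln(0.0570/0.0300)/(2πk) = 0.6419/(2π·0.0590) = 1.731 m·K/W
  R'_conv,out = 1/(2πr h) = 1/(2π·0.0570·6.42) = 0.4349 m·K/W
ΣR = 1.809×10^-4 + 1.731 + 0.4349 = 2.166 m·K/W
Q' = ΔT/ΣR = (453 K − 294.6 K)/2.166 = 73.1 W/m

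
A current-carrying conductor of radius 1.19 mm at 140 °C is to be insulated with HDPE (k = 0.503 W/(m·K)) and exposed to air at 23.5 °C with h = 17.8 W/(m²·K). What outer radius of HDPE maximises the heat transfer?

For a cylinder, r_cr = k_ins/h = 0.503/17.8 = 0.0283 m = 2.83 cm

r_cr = 2.83 cm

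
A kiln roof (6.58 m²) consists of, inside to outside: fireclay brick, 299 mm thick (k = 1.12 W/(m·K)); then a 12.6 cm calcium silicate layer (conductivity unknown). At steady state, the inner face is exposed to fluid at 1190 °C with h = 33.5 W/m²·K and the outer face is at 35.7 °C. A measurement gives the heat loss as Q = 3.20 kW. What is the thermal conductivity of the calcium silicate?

ΣR = ΔT/Q = |1190 − 35.7|/3200 = 0.3607 K/W
Known resistances:
  R_conv,in = 1/(hA) = 1/(33.5·6.58) = 0.004537 K/W
  R_fireclay brick = L/(kA) = 0.299/(1.12·6.58) = 0.04057 K/W
R_calcium silicate = ΣR − ΣR_known = 0.3607 − 0.04511 = 0.3156 K/W
L/(kA) = 0.3156 ⇒ k = 0.126/(0.3156·6.58) = 0.0607 W/m·K

k = 0.0607 W/m·K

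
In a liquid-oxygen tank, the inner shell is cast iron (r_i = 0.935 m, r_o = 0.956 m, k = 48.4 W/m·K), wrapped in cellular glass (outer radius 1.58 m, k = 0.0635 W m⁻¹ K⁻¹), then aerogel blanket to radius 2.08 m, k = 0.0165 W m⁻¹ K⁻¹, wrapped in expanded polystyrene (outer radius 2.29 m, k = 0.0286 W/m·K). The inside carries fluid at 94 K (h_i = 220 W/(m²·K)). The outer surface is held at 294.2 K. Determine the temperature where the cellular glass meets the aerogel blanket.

Treat each layer as a resistance in series:
  R_conv,in = 1/(4πr²h) = 1/(4π·0.935²·220) = 4.138×10^-4 K/W
  R_cast iron = (1/0.935 − 1/0.956)/(4πk) = 0.02349/(4π·48.4) = 3.863×10^-5 K/W
  R_cellular glass = (1/0.956 − 1/1.58)/(4πk) = 0.4131/(4π·0.0635) = 0.5177 K/W
  R_aerogel blanket = (1/1.58 − 1/2.08)/(4πk) = 0.1521/(4π·0.0165) = 0.7338 K/W
  R_expanded polystyrene = (1/2.08 − 1/2.29)/(4πk) = 0.04409/(4π·0.0286) = 0.1227 K/W
ΣR = 4.138×10^-4 + 3.863×10^-5 + 0.5177 + 0.7338 + 0.1227 = 1.375 K/W
Q = ΔT/ΣR = (94 K − 294.2 K)/1.375 = -145.6 W
From the inner boundary to the cellular glass/aerogel blanket interface, ΣR_partial = 0.5182 K/W.
T_interface = T_in − Q·ΣR_partial = 94 K − (-145.6)(0.5182) = 169 K

T = 169 K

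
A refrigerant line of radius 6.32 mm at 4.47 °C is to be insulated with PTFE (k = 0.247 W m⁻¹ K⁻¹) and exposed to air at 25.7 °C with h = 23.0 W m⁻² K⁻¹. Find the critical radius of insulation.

r_cr = 1.07 cm

For a cylinder, r_cr = k_ins/h = 0.247/23.0 = 0.0107 m = 1.07 cm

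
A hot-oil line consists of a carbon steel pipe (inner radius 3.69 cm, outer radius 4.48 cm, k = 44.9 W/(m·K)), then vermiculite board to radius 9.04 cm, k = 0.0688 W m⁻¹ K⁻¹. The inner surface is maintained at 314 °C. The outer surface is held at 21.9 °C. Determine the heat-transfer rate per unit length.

Q' = 180 W/m

Series thermal resistances, inner to outer:
  R'_carbon steel = ln(0.0448/0.0369)/(2πk) = 0.1940/(2π·44.9) = 6.877×10^-4 m·K/W
  R'_vermiculite board = ln(0.0904/0.0448)/(2πk) = 0.7020/(2π·0.0688) = 1.624 m·K/W
ΣR = 6.877×10^-4 + 1.624 = 1.625 m·K/W
Q' = ΔT/ΣR = (314 °C − 21.9 °C)/1.625 = 180 W/m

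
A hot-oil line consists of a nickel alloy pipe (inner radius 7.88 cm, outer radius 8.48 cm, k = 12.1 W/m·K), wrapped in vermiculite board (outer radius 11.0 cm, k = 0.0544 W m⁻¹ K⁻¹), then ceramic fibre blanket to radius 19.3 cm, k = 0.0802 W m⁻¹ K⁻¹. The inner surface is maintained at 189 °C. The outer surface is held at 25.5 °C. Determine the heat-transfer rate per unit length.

Resistance network (inner→outer):
  R'_nickel alloy = ln(0.0848/0.0788)/(2πk) = 0.07338/(2π·12.1) = 9.652×10^-4 m·K/W
  R'_vermiculite board = ln(0.110/0.0848)/(2πk) = 0.2602/(2π·0.0544) = 0.7612 m·K/W
  R'_ceramic fibre blanket = ln(0.193/0.110)/(2πk) = 0.5622/(2π·0.0802) = 1.116 m·K/W
ΣR = 9.652×10^-4 + 0.7612 + 1.116 = 1.878 m·K/W
Q' = ΔT/ΣR = (189 °C − 25.5 °C)/1.878 = 87.1 W/m

Q' = 87.1 W/m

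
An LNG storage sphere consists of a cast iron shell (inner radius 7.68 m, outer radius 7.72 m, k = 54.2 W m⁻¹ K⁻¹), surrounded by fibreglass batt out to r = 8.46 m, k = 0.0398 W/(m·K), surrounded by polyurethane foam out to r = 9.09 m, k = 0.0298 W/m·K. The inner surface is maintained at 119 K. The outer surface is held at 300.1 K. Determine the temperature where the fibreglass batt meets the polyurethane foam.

Resistance network (inner→outer):
  R_cast iron = (1/7.68 − 1/7.72)/(4πk) = 6.747×10^-4/(4π·54.2) = 9.905×10^-7 K/W
  R_fibreglass batt = (1/7.72 − 1/8.46)/(4πk) = 0.01133/(4π·0.0398) = 0.02265 K/W
  R_polyurethane foam = (1/8.46 − 1/9.09)/(4πk) = 0.008192/(4π·0.0298) = 0.02188 K/W
ΣR = 9.905×10^-7 + 0.02265 + 0.02188 = 0.04453 K/W
Q = ΔT/ΣR = (119 K − 300.1 K)/0.04453 = -4067 W
From the inner boundary to the fibreglass batt/polyurethane foam interface, ΣR_partial = 0.02265 K/W.
T_interface = T_in − Q·ΣR_partial = 119 K − (-4067)(0.02265) = 211.1 K

T = 211.1 K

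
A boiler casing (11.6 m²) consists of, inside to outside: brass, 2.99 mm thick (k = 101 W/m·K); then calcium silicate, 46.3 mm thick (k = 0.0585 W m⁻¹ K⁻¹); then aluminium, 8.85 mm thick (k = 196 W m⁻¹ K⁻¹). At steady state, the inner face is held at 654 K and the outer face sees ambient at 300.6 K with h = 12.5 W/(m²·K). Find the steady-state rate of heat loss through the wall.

Resistance network (inner→outer):
  R_brass = L/(kA) = 0.00299/(101·11.6) = 2.552×10^-6 K/W
  R_calcium silicate = L/(kA) = 0.0463/(0.0585·11.6) = 0.06823 K/W
  R_aluminium = L/(kA) = 0.00885/(196·11.6) = 3.893×10^-6 K/W
  R_conv,out = 1/(hA) = 1/(12.5·11.6) = 0.006897 K/W
ΣR = 2.552×10^-6 + 0.06823 + 3.893×10^-6 + 0.006897 = 0.07513 K/W
Q = ΔT/ΣR = (654 K − 300.6 K)/0.07513 = 4700 W

Q = 4.70 kW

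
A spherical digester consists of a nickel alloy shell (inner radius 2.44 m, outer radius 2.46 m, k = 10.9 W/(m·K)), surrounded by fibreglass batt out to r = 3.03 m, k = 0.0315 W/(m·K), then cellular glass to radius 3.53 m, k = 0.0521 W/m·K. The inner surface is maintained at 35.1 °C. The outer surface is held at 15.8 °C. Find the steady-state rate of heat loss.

Treat each layer as a resistance in series:
  R_nickel alloy = (1/2.44 − 1/2.46)/(4πk) = 0.003332/(4π·10.9) = 2.433×10^-5 K/W
  R_fibreglass batt = (1/2.46 − 1/3.03)/(4πk) = 0.07647/(4π·0.0315) = 0.1932 K/W
  R_cellular glass = (1/3.03 − 1/3.53)/(4πk) = 0.04675/(4π·0.0521) = 0.07140 K/W
ΣR = 2.433×10^-5 + 0.1932 + 0.07140 = 0.2646 K/W
Q = ΔT/ΣR = (35.1 °C − 15.8 °C)/0.2646 = 72.9 W

Q = 72.9 W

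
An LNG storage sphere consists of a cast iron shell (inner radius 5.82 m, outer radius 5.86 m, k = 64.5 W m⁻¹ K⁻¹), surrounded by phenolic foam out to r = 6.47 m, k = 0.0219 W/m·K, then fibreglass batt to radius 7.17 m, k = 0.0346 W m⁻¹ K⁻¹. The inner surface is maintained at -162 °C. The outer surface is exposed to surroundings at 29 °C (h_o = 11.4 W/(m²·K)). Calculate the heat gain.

Q = 2.05 kW

Resistance network (inner→outer):
  R_cast iron = (1/5.82 − 1/5.86)/(4πk) = 0.001173/(4π·64.5) = 1.447×10^-6 K/W
  R_phenolic foam = (1/5.86 − 1/6.47)/(4πk) = 0.01609/(4π·0.0219) = 0.05846 K/W
  R_fibreglass batt = (1/6.47 − 1/7.17)/(4πk) = 0.01509/(4π·0.0346) = 0.03470 K/W
  R_conv,out = 1/(4πr²h) = 1/(4π·7.17²·11.4) = 1.358×10^-4 K/W
ΣR = 1.447×10^-6 + 0.05846 + 0.03470 + 1.358×10^-4 = 0.09330 K/W
Q = ΔT/ΣR = (-162 °C − 29 °C)/0.09330 = -2050 W
(Negative Q ⇒ heat flows inward; heat gain = 2050 W.)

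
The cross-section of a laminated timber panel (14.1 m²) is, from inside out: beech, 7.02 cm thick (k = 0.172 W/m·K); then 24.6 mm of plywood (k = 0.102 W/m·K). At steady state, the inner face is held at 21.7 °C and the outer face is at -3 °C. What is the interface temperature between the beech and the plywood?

Resistance network (inner→outer):
  R_beech = L/(kA) = 0.0702/(0.172·14.1) = 0.02895 K/W
  R_plywood = L/(kA) = 0.0246/(0.102·14.1) = 0.01710 K/W
ΣR = 0.02895 + 0.01710 = 0.04605 K/W
Q = ΔT/ΣR = (21.7 °C − -3 °C)/0.04605 = 536.4 W
From the inner boundary to the beech/plywood interface, ΣR_partial = 0.02895 K/W.
T_interface = T_in − Q·ΣR_partial = 21.7 °C − (536.4)(0.02895) = 6.17 °C

T = 6.17 °C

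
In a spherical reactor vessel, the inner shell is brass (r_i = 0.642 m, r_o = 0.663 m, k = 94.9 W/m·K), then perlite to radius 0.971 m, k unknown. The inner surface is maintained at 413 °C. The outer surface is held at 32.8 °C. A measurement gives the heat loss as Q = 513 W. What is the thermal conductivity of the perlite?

ΣR = ΔT/Q = |413 − 32.8|/513 = 0.7411 K/W
Known resistances:
  R_brass = (1/0.642 − 1/0.663)/(4πk) = 0.04934/(4π·94.9) = 4.137×10^-5 K/W
R_perlite = ΣR − ΣR_known = 0.7411 − 4.137×10^-5 = 0.7411 K/W
(1/r₁−1/r₂)/(4πk) = 0.7411 ⇒ k = 0.4784/(4π·0.7411) = 0.0514 W/m·K

k = 0.0514 W/m·K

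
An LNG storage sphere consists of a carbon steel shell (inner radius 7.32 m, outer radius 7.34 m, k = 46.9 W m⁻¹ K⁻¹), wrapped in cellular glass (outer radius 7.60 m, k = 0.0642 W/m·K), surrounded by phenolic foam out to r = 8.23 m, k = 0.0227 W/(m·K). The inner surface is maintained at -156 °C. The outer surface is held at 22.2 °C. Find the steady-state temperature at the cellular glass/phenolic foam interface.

T = -131 °C

Resistance network (inner→outer):
  R_carbon steel = (1/7.32 − 1/7.34)/(4πk) = 3.722×10^-4/(4π·46.9) = 6.316×10^-7 K/W
  R_cellular glass = (1/7.34 − 1/7.60)/(4πk) = 0.004661/(4π·0.0642) = 0.005777 K/W
  R_phenolic foam = (1/7.60 − 1/8.23)/(4πk) = 0.01007/(4π·0.0227) = 0.03531 K/W
ΣR = 6.316×10^-7 + 0.005777 + 0.03531 = 0.04109 K/W
Q = ΔT/ΣR = (-156 °C − 22.2 °C)/0.04109 = -4337 W
From the inner boundary to the cellular glass/phenolic foam interface, ΣR_partial = 0.005778 K/W.
T_interface = T_in − Q·ΣR_partial = -156 °C − (-4337)(0.005778) = -131 °C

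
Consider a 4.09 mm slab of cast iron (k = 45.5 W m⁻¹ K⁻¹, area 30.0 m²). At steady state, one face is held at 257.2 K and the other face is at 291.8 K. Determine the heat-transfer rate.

Q = 11500 kW

Q = kA·ΔT/L = 45.5 × 30.0 × |257.2 K − 291.8 K| / 0.00409 = 1.15×10^7 W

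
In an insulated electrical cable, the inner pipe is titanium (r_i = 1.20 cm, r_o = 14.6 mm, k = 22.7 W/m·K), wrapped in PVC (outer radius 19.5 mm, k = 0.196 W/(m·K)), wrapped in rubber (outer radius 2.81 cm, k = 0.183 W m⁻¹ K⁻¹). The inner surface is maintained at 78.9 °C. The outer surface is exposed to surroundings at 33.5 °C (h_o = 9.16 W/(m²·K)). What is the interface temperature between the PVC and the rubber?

Series thermal resistances, inner to outer:
  R'_titanium = ln(0.0146/0.0120)/(2πk) = 0.1961/(2π·22.7) = 0.001375 m·K/W
  R'_PVC = ln(0.0195/0.0146)/(2πk) = 0.2894/(2π·0.196) = 0.2350 m·K/W
  R'_rubber = ln(0.0281/0.0195)/(2πk) = 0.3654/(2π·0.183) = 0.3177 m·K/W
  R'_conv,out = 1/(2πr h) = 1/(2π·0.0281·9.16) = 0.6183 m·K/W
ΣR = 0.001375 + 0.2350 + 0.3177 + 0.6183 = 1.172 m·K/W
Q' = ΔT/ΣR = (78.9 °C − 33.5 °C)/1.172 = 38.74 W/m
From the inner boundary to the PVC/rubber interface, ΣR_partial = 0.2364 m·K/W.
T_interface = T_in − Q'·ΣR_partial = 78.9 °C − (38.74)(0.2364) = 69.7 °C

T = 69.7 °C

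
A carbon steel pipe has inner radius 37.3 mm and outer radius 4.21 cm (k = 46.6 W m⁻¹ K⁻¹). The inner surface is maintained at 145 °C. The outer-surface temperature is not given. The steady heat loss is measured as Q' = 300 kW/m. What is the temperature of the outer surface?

T_out = 21.0 °C

Sum the resistances:
  R'_carbon steel = ln(0.0421/0.0373)/(2πk) = 0.1211/(2π·46.6) = 4.134×10^-4 m·K/W
ΣR = 4.134×10^-4 m·K/W
ΔT = Q'·ΣR = 3.00×10^5 × 4.134×10^-4 = 124.0 K
Heat flows outward, so T_out = T_in − ΔT = 145 − 124.0 = 21.0 °C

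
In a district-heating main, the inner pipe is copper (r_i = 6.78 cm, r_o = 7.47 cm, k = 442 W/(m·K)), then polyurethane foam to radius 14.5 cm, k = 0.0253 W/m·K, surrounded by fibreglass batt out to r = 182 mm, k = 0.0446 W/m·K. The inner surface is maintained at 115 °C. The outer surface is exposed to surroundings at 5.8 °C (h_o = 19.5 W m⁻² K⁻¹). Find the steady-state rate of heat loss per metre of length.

Resistance network (inner→outer):
  R'_copper = ln(0.0747/0.0678)/(2πk) = 0.09692/(2π·442) = 3.490×10^-5 m·K/W
  R'_polyurethane foam = ln(0.145/0.0747)/(2πk) = 0.6633/(2π·0.0253) = 4.172 m·K/W
  R'_fibreglass batt = ln(0.182/0.145)/(2πk) = 0.2273/(2π·0.0446) = 0.8110 m·K/W
  R'_conv,out = 1/(2πr h) = 1/(2π·0.182·19.5) = 0.04485 m·K/W
ΣR = 3.490×10^-5 + 4.172 + 0.8110 + 0.04485 = 5.028 m·K/W
Q' = ΔT/ΣR = (115 °C − 5.8 °C)/5.028 = 21.7 W/m

Q' = 21.7 W/m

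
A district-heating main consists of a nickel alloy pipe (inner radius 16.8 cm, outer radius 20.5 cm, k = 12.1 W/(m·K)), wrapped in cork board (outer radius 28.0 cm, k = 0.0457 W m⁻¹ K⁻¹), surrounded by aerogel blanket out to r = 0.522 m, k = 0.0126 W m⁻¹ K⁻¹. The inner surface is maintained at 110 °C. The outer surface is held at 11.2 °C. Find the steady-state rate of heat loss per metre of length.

Q' = 11.0 W/m

Series thermal resistances, inner to outer:
  R'_nickel alloy = ln(0.205/0.168)/(2πk) = 0.1990/(2π·12.1) = 0.002618 m·K/W
  R'_cork board = ln(0.280/0.205)/(2πk) = 0.3118/(2π·0.0457) = 1.086 m·K/W
  R'_aerogel blanket = ln(0.522/0.280)/(2πk) = 0.6229/(2π·0.0126) = 7.868 m·K/W
ΣR = 0.002618 + 1.086 + 7.868 = 8.957 m·K/W
Q' = ΔT/ΣR = (110 °C − 11.2 °C)/8.957 = 11.0 W/m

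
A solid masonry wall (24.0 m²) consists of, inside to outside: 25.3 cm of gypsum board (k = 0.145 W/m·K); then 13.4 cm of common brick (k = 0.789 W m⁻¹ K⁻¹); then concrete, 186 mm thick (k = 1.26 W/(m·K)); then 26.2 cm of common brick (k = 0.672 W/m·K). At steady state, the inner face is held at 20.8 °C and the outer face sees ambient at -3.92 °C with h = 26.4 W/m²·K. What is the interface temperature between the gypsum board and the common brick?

T = 3.48 °C

Treat each layer as a resistance in series:
  R_gypsum board = L/(kA) = 0.253/(0.145·24.0) = 0.07270 K/W
  R_common brick = L/(kA) = 0.134/(0.789·24.0) = 0.007076 K/W
  R_concrete = L/(kA) = 0.186/(1.26·24.0) = 0.006151 K/W
  R_common brick = L/(kA) = 0.262/(0.672·24.0) = 0.01625 K/W
  R_conv,out = 1/(hA) = 1/(26.4·24.0) = 0.001578 K/W
ΣR = 0.07270 + 0.007076 + 0.006151 + 0.01625 + 0.001578 = 0.1038 K/W
Q = ΔT/ΣR = (20.8 °C − -3.92 °C)/0.1038 = 238.2 W
From the inner boundary to the gypsum board/common brick interface, ΣR_partial = 0.07270 K/W.
T_interface = T_in − Q·ΣR_partial = 20.8 °C − (238.2)(0.07270) = 3.48 °C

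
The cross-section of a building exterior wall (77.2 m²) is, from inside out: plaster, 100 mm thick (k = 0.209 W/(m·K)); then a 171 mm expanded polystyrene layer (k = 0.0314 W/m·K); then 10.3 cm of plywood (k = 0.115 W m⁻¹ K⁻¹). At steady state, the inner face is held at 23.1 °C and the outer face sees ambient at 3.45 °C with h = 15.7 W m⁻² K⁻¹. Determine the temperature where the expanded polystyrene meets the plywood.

T = 6.19 °C

Treat each layer as a resistance in series:
  R_plaster = L/(kA) = 0.100/(0.209·77.2) = 0.006198 K/W
  R_expanded polystyrene = L/(kA) = 0.171/(0.0314·77.2) = 0.07054 K/W
  R_plywood = L/(kA) = 0.103/(0.115·77.2) = 0.01160 K/W
  R_conv,out = 1/(hA) = 1/(15.7·77.2) = 8.251×10^-4 K/W
ΣR = 0.006198 + 0.07054 + 0.01160 + 8.251×10^-4 = 0.08916 K/W
Q = ΔT/ΣR = (23.1 °C − 3.45 °C)/0.08916 = 220.4 W
From the inner boundary to the expanded polystyrene/plywood interface, ΣR_partial = 0.07674 K/W.
T_interface = T_in − Q·ΣR_partial = 23.1 °C − (220.4)(0.07674) = 6.19 °C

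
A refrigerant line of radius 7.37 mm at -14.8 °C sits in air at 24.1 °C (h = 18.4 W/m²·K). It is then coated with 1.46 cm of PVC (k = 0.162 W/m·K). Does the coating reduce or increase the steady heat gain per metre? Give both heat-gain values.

reduces: 33.1 → 26.5 W/m

Critical radius for a cylinder: r_cr = k/h = 0.00880 m = 0.880 cm.
Outer radius after coating: r₂ = 0.00737 + 0.0146 = 0.02197 m.
r₁ < r_cr < r₂: heat gain rises to a maximum at r_cr then falls. Whether the coating helps depends on whether Q(r₂) has dropped back below Q(r₁).
Bare: R = 1/(2πr₁h) = 1.174 m·K/W; Q = 38.9/1.174 = 33.1 W/m.
Coated: R = R_cond + R_conv = 1.467 m·K/W; Q = 38.9/1.467 = 26.5 W/m.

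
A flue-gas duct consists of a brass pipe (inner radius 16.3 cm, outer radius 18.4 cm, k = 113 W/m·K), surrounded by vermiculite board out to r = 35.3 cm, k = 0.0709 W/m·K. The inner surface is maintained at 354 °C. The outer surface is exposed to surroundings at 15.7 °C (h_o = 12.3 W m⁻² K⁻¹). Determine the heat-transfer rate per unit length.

Q' = 226 W/m

Treat each layer as a resistance in series:
  R'_brass = ln(0.184/0.163)/(2πk) = 0.1212/(2π·113) = 1.707×10^-4 m·K/W
  R'_vermiculite board = ln(0.353/0.184)/(2πk) = 0.6515/(2π·0.0709) = 1.463 m·K/W
  R'_conv,out = 1/(2πr h) = 1/(2π·0.353·12.3) = 0.03666 m·K/W
ΣR = 1.707×10^-4 + 1.463 + 0.03666 = 1.500 m·K/W
Q' = ΔT/ΣR = (354 °C − 15.7 °C)/1.500 = 226 W/m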